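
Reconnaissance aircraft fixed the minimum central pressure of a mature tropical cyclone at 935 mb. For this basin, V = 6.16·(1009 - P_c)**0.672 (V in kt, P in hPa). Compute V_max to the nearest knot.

111 kt

ΔP = 1009 − 935 = 74 mb.
74^0.672 ≈ 18.035.
V ≈ 6.16 × 18.035 ≈ 111.1 kt.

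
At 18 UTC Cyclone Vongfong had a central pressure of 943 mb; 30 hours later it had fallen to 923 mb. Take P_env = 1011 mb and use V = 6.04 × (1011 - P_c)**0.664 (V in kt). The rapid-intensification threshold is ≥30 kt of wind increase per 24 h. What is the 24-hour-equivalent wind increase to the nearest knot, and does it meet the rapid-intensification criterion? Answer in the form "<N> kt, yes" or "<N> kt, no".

15 kt, no

V₁: ΔP = 68, V ≈ 6.04 × 68^0.664 ≈ 99.50 kt.
V₂: ΔP = 88, V ≈ 6.04 × 88^0.664 ≈ 118.08 kt.
ΔV over 30 h = 18.58 kt → 24 h equivalent = 18.58 × 24/30 ≈ 14.86 kt.
15 kt < 30 kt ⇒ not rapid intensification.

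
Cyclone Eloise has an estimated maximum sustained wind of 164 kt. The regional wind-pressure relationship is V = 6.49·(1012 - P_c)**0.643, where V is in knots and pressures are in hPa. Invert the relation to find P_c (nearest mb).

860 mb

ΔP = (V / 6.49)^(1/0.643) = (164/6.49)^1.555.
164/6.49 = 25.270; 25.270^1.555 ≈ 151.82 mb.
P_c = 1012 − 151.82 = 860.18 ≈ 860 mb.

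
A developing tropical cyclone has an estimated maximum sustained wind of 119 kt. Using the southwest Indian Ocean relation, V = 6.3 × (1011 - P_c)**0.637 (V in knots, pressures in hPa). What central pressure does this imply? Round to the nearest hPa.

910 hPa

ΔP = (V / 6.3)^(1/0.637) = (119/6.3)^1.570.
119/6.3 = 18.889; 18.889^1.570 ≈ 100.80 hPa.
P_c = 1011 − 100.80 = 910.20 ≈ 910 hPa.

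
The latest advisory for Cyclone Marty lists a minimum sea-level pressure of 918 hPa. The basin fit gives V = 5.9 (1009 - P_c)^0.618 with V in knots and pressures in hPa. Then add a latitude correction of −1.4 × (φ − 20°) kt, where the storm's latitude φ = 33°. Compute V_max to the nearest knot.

ΔP = 1009 − 918 = 91 hPa.
91^0.618 ≈ 16.244.
V ≈ 5.9 × 16.244 ≈ 95.8 kt.
Latitude correction: −1.4 × (33 − 20) = -18.2 kt.
Corrected V ≈ 77.6 kt → 78 kt.

78 kt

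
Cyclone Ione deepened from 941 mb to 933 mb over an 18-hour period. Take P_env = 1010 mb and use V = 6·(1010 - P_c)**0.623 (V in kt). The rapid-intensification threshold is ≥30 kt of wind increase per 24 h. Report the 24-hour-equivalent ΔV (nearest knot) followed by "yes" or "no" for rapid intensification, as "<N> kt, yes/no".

V₁: ΔP = 69, V ≈ 6 × 69^0.623 ≈ 83.90 kt.
V₂: ΔP = 77, V ≈ 6 × 77^0.623 ≈ 89.83 kt.
ΔV over 18 h = 5.93 kt → 24 h equivalent = 5.93 × 24/18 ≈ 7.91 kt.
8 kt < 30 kt ⇒ not rapid intensification.

8 kt, no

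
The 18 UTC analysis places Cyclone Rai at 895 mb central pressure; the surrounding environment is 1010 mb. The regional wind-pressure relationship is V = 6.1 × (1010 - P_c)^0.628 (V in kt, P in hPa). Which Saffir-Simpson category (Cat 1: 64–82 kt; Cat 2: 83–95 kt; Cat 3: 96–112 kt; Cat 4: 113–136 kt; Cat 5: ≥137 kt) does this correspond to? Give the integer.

4

ΔP = 1010 − 895 = 115 mb.
V ≈ 6.1 × 115^0.628 = 6.1 × 19.68 ≈ 120 kt.
120 kt falls in the Category 4 band.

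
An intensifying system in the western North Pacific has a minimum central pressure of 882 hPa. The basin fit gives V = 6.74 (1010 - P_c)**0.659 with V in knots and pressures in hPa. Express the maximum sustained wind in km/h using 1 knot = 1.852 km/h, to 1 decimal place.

ΔP = 1010 − 882 = 128 hPa.
V ≈ 6.74 × 128^0.659 = 6.74 × 24.471 ≈ 164.934 kt.
164.934 × 1.852 ≈ 305.46 km/h → 305.5 km/h.

305.5 km/h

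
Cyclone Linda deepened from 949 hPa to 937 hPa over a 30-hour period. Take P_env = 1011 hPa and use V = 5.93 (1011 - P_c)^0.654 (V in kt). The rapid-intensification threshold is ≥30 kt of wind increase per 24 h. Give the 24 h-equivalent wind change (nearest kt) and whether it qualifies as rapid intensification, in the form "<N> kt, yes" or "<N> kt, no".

9 kt, no

V₁: ΔP = 62, V ≈ 5.93 × 62^0.654 ≈ 88.16 kt.
V₂: ΔP = 74, V ≈ 5.93 × 74^0.654 ≈ 98.98 kt.
ΔV over 30 h = 10.82 kt → 24 h equivalent = 10.82 × 24/30 ≈ 8.66 kt.
9 kt < 30 kt ⇒ not rapid intensification.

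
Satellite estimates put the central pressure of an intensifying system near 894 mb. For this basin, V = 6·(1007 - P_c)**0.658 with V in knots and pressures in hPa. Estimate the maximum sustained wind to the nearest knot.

135 kt

ΔP = 1007 − 894 = 113 mb.
113^0.658 ≈ 22.435.
V ≈ 6 × 22.435 ≈ 134.6 kt.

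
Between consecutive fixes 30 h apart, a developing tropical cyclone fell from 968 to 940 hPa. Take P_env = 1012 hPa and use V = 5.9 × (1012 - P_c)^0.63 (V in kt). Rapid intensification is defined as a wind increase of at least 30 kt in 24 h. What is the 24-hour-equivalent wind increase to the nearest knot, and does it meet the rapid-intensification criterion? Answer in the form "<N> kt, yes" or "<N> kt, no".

V₁: ΔP = 44, V ≈ 5.9 × 44^0.63 ≈ 64.01 kt.
V₂: ΔP = 72, V ≈ 5.9 × 72^0.63 ≈ 87.29 kt.
ΔV over 30 h = 23.28 kt → 24 h equivalent = 23.28 × 24/30 ≈ 18.62 kt.
19 kt < 30 kt ⇒ not rapid intensification.

19 kt, no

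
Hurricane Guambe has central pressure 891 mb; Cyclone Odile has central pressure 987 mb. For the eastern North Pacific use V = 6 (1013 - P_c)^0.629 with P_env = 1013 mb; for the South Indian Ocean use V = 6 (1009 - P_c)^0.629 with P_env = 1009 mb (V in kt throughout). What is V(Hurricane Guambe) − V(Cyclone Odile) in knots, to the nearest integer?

81 kt

Hurricane Guambe: ΔP = 122; V ≈ 6 × 122^0.629 ≈ 123.16 kt.
Cyclone Odile: ΔP = 22; V ≈ 6 × 22^0.629 ≈ 41.93 kt.
Difference ≈ 123.16 − 41.93 = 81.23 → 81 kt.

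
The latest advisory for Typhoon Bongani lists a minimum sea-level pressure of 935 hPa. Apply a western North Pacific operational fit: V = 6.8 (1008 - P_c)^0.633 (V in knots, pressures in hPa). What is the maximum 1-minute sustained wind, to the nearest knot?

103 kt

ΔP = 1008 − 935 = 73 hPa.
73^0.633 ≈ 15.118.
V ≈ 6.8 × 15.118 ≈ 102.8 kt.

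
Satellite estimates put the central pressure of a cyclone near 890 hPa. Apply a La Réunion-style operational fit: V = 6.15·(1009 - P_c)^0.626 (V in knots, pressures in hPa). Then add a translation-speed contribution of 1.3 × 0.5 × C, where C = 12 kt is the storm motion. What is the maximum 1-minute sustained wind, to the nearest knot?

ΔP = 1009 − 890 = 119 hPa.
119^0.626 ≈ 19.920.
V ≈ 6.15 × 19.920 ≈ 122.5 kt.
Translation term: 1.3 × 0.5 × 12 = 7.8 kt.
Corrected V ≈ 130.3 kt → 130 kt.

130 kt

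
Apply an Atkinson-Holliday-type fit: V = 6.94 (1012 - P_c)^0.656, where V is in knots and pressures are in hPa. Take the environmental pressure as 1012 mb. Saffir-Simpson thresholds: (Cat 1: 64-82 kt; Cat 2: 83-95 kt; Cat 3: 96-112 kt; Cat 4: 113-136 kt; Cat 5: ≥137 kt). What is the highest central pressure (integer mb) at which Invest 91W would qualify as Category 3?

957 mb

Category 3 begins at V = 96 kt.
Required ΔP = (96/6.94)^(1/0.656) = 13.833^1.524 ≈ 54.85 mb.
P_c ≤ 1012 − 54.85 = 957.15, so the highest integer P_c is 957 mb.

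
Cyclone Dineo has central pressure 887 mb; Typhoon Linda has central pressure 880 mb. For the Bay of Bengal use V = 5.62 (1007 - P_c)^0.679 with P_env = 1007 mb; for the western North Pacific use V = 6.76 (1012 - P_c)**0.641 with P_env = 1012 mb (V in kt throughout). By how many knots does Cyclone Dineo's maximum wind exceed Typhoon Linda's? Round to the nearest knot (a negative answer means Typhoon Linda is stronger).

Cyclone Dineo: ΔP = 120; V ≈ 5.62 × 120^0.679 ≈ 145.04 kt.
Typhoon Linda: ΔP = 132; V ≈ 6.76 × 132^0.641 ≈ 154.61 kt.
Difference ≈ 145.04 − 154.61 = -9.57 → -10 kt.

-10 kt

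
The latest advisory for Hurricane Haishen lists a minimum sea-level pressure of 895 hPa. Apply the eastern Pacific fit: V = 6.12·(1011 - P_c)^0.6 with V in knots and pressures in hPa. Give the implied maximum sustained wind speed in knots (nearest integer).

106 kt

ΔP = 1011 − 895 = 116 hPa.
116^0.6 ≈ 17.325.
V ≈ 6.12 × 17.325 ≈ 106.0 kt.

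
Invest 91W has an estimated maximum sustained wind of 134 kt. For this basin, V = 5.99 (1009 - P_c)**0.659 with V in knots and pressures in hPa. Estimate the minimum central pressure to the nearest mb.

ΔP = (V / 5.99)^(1/0.659) = (134/5.99)^1.517.
134/5.99 = 22.371; 22.371^1.517 ≈ 111.70 mb.
P_c = 1009 − 111.70 = 897.30 ≈ 897 mb.

897 mb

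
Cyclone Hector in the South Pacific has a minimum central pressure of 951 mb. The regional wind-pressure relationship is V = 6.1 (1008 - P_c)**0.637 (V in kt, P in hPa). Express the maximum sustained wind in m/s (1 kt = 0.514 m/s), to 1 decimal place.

ΔP = 1008 − 951 = 57 mb.
V ≈ 6.1 × 57^0.637 = 6.1 × 13.137 ≈ 80.135 kt.
80.135 × 0.514 ≈ 41.19 m/s → 41.2 m/s.

41.2 m/s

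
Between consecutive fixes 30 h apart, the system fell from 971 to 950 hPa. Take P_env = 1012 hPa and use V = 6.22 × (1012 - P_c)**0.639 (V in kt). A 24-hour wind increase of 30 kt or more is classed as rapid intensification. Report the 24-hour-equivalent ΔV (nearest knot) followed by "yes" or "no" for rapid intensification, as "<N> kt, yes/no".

16 kt, no

V₁: ΔP = 41, V ≈ 6.22 × 41^0.639 ≈ 66.74 kt.
V₂: ΔP = 62, V ≈ 6.22 × 62^0.639 ≈ 86.92 kt.
ΔV over 30 h = 20.18 kt → 24 h equivalent = 20.18 × 24/30 ≈ 16.14 kt.
16 kt < 30 kt ⇒ not rapid intensification.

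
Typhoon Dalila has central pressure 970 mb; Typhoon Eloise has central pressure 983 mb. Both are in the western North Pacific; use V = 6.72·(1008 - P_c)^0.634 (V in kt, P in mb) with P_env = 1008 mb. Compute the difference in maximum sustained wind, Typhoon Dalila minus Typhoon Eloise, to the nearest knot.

16 kt

Typhoon Dalila: ΔP = 38; V ≈ 6.72 × 38^0.634 ≈ 67.45 kt.
Typhoon Eloise: ΔP = 25; V ≈ 6.72 × 25^0.634 ≈ 51.72 kt.
Difference ≈ 67.45 − 51.72 = 15.73 → 16 kt.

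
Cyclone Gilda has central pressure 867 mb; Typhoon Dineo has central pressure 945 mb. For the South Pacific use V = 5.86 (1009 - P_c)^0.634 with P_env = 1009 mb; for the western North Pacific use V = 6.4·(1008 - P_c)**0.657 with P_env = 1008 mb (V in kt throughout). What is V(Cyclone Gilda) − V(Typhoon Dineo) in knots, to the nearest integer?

38 kt

Cyclone Gilda: ΔP = 142; V ≈ 5.86 × 142^0.634 ≈ 135.66 kt.
Typhoon Dineo: ΔP = 63; V ≈ 6.4 × 63^0.657 ≈ 97.35 kt.
Difference ≈ 135.66 − 97.35 = 38.31 → 38 kt.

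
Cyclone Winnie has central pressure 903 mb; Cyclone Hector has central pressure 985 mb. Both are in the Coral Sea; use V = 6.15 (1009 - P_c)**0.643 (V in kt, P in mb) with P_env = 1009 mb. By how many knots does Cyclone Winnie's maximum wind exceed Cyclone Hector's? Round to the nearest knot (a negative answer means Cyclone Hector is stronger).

Cyclone Winnie: ΔP = 106; V ≈ 6.15 × 106^0.643 ≈ 123.35 kt.
Cyclone Hector: ΔP = 24; V ≈ 6.15 × 24^0.643 ≈ 47.46 kt.
Difference ≈ 123.35 − 47.46 = 75.89 → 76 kt.

76 kt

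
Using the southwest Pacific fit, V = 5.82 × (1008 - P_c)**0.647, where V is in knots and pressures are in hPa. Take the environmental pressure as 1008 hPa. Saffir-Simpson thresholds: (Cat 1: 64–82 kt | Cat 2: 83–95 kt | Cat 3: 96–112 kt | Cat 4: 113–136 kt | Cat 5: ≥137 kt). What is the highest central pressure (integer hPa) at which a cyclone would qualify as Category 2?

Category 2 begins at V = 83 kt.
Required ΔP = (83/5.82)^(1/0.647) = 14.261^1.546 ≈ 60.79 hPa.
P_c ≤ 1008 − 60.79 = 947.21, so the highest integer P_c is 947 hPa.

947 hPa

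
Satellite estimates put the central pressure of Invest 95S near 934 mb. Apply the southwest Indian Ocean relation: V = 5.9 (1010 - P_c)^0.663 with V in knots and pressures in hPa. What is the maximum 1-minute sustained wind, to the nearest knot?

104 kt

ΔP = 1010 − 934 = 76 mb.
76^0.663 ≈ 17.660.
V ≈ 5.9 × 17.660 ≈ 104.2 kt.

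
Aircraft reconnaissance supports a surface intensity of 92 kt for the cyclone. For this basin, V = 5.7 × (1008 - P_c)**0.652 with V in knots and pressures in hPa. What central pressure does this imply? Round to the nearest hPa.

937 hPa

ΔP = (V / 5.7)^(1/0.652) = (92/5.7)^1.534.
92/5.7 = 16.140; 16.140^1.534 ≈ 71.22 hPa.
P_c = 1008 − 71.22 = 936.78 ≈ 937 hPa.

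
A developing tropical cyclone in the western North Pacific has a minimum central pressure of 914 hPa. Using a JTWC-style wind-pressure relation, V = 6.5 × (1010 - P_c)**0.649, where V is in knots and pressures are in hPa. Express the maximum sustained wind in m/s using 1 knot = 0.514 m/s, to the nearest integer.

65 m/s

ΔP = 1010 − 914 = 96 hPa.
V ≈ 6.5 × 96^0.649 = 6.5 × 19.342 ≈ 125.721 kt.
125.721 × 0.514 ≈ 64.62 m/s → 65 m/s.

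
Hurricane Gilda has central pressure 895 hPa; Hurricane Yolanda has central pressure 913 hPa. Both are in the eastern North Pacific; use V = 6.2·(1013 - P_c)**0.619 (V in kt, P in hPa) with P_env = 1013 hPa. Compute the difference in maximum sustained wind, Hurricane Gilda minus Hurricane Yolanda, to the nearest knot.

Hurricane Gilda: ΔP = 118; V ≈ 6.2 × 118^0.619 ≈ 118.82 kt.
Hurricane Yolanda: ΔP = 100; V ≈ 6.2 × 100^0.619 ≈ 107.25 kt.
Difference ≈ 118.82 − 107.25 = 11.57 → 12 kt.

12 kt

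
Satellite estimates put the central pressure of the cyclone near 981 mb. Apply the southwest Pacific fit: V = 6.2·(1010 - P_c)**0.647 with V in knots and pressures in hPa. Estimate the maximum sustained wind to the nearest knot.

55 kt

ΔP = 1010 − 981 = 29 mb.
29^0.647 ≈ 8.834.
V ≈ 6.2 × 8.834 ≈ 54.8 kt.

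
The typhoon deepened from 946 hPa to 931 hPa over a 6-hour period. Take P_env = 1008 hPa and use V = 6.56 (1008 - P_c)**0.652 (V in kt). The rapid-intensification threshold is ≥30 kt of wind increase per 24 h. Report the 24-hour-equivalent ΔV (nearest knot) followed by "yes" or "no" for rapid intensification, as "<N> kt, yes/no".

V₁: ΔP = 62, V ≈ 6.56 × 62^0.652 ≈ 96.73 kt.
V₂: ΔP = 77, V ≈ 6.56 × 77^0.652 ≈ 111.40 kt.
ΔV over 6 h = 14.67 kt → 24 h equivalent = 14.67 × 24/6 ≈ 58.68 kt.
59 kt ≥ 30 kt ⇒ rapid intensification.

59 kt, yes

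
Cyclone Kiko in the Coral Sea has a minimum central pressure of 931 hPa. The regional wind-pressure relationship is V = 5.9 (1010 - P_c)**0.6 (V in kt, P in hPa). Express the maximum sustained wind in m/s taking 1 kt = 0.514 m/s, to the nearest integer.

42 m/s

ΔP = 1010 − 931 = 79 hPa.
V ≈ 5.9 × 79^0.6 = 5.9 × 13.759 ≈ 81.176 kt.
81.176 × 0.514 ≈ 41.72 m/s → 42 m/s.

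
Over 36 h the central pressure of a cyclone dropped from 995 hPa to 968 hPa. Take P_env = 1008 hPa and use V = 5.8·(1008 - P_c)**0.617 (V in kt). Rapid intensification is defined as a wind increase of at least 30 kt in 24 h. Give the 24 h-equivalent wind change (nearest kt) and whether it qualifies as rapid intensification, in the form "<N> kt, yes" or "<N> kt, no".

V₁: ΔP = 13, V ≈ 5.8 × 13^0.617 ≈ 28.23 kt.
V₂: ΔP = 40, V ≈ 5.8 × 40^0.617 ≈ 56.48 kt.
ΔV over 36 h = 28.25 kt → 24 h equivalent = 28.25 × 24/36 ≈ 18.83 kt.
19 kt < 30 kt ⇒ not rapid intensification.

19 kt, no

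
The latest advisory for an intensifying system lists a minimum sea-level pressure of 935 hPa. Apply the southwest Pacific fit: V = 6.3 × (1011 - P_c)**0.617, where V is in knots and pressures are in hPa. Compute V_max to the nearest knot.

91 kt

ΔP = 1011 − 935 = 76 hPa.
76^0.617 ≈ 14.470.
V ≈ 6.3 × 14.470 ≈ 91.2 kt.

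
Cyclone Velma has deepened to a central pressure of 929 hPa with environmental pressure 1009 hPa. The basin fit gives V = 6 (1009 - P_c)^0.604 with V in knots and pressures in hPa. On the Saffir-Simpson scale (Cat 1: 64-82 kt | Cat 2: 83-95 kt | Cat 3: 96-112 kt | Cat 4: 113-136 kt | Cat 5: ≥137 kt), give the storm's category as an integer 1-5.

ΔP = 1009 − 929 = 80 hPa.
V ≈ 6 × 80^0.604 = 6 × 14.11 ≈ 85 kt.
85 kt falls in the Category 2 band.

2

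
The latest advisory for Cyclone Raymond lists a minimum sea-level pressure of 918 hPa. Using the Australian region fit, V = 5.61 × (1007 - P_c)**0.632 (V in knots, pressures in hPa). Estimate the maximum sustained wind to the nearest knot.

96 kt

ΔP = 1007 − 918 = 89 hPa.
89^0.632 ≈ 17.061.
V ≈ 5.61 × 17.061 ≈ 95.7 kt.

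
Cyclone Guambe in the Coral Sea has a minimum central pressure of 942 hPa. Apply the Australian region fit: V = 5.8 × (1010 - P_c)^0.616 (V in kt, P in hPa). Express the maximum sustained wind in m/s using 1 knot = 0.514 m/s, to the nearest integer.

ΔP = 1010 − 942 = 68 hPa.
V ≈ 5.8 × 68^0.616 = 5.8 × 13.453 ≈ 78.029 kt.
78.029 × 0.514 ≈ 40.11 m/s → 40 m/s.

40 m/s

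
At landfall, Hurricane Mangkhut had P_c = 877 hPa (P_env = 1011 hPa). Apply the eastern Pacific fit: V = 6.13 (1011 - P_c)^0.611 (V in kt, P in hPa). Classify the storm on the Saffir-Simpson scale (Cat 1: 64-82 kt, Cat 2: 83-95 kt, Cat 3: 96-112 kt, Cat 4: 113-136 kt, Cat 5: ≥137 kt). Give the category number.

4

ΔP = 1011 − 877 = 134 hPa.
V ≈ 6.13 × 134^0.611 = 6.13 × 19.94 ≈ 122 kt.
122 kt falls in the Category 4 band.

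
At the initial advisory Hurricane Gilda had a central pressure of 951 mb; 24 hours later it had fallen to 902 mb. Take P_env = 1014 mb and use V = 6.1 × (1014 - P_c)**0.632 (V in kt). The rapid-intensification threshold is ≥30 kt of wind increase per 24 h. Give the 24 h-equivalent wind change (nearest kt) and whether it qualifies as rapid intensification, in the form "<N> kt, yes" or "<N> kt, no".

37 kt, yes

V₁: ΔP = 63, V ≈ 6.1 × 63^0.632 ≈ 83.66 kt.
V₂: ΔP = 112, V ≈ 6.1 × 112^0.632 ≈ 120.35 kt.
ΔV over 24 h = 36.69 kt → 24 h equivalent = 36.69 × 24/24 ≈ 36.69 kt.
37 kt ≥ 30 kt ⇒ rapid intensification.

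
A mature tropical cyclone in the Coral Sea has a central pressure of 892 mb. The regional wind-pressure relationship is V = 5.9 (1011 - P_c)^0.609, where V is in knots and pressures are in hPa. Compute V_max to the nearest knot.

108 kt

ΔP = 1011 − 892 = 119 mb.
119^0.609 ≈ 18.366.
V ≈ 5.9 × 18.366 ≈ 108.4 kt.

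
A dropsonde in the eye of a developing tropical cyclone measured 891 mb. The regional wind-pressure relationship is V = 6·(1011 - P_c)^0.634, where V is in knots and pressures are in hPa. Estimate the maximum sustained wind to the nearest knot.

125 kt

ΔP = 1011 − 891 = 120 mb.
120^0.634 ≈ 20.807.
V ≈ 6 × 20.807 ≈ 124.8 kt.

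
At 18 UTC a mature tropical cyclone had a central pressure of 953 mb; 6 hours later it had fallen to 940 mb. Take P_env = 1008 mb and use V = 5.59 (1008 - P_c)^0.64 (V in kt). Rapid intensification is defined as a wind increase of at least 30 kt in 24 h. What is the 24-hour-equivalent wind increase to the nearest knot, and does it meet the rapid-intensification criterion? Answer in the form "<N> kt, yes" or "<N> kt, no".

42 kt, yes

V₁: ΔP = 55, V ≈ 5.59 × 55^0.64 ≈ 72.65 kt.
V₂: ΔP = 68, V ≈ 5.59 × 68^0.64 ≈ 83.22 kt.
ΔV over 6 h = 10.57 kt → 24 h equivalent = 10.57 × 24/6 ≈ 42.28 kt.
42 kt ≥ 30 kt ⇒ rapid intensification.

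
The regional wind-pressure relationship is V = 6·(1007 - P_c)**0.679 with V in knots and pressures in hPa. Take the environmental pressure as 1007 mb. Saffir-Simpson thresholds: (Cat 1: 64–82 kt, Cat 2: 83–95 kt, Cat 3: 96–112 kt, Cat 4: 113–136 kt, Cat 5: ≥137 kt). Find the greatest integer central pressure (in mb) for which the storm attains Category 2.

Category 2 begins at V = 83 kt.
Required ΔP = (83/6)^(1/0.679) = 13.833^1.473 ≈ 47.90 mb.
P_c ≤ 1007 − 47.90 = 959.10, so the highest integer P_c is 959 mb.

959 mb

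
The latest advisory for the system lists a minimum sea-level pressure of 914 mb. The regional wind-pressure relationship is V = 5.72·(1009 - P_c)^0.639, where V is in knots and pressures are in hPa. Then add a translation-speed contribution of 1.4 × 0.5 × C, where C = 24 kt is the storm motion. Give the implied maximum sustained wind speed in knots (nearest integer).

122 kt

ΔP = 1009 − 914 = 95 mb.
95^0.639 ≈ 18.355.
V ≈ 5.72 × 18.355 ≈ 105.0 kt.
Translation term: 1.4 × 0.5 × 24 = 16.8 kt.
Corrected V ≈ 121.8 kt → 122 kt.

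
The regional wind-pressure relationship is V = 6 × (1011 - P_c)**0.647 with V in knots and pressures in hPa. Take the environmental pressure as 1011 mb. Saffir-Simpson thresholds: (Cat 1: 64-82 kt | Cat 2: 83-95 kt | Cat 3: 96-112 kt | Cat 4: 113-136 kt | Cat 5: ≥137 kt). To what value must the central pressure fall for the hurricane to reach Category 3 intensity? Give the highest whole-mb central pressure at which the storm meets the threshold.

938 mb

Category 3 begins at V = 96 kt.
Required ΔP = (96/6)^(1/0.647) = 16.000^1.546 ≈ 72.62 mb.
P_c ≤ 1011 − 72.62 = 938.38, so the highest integer P_c is 938 mb.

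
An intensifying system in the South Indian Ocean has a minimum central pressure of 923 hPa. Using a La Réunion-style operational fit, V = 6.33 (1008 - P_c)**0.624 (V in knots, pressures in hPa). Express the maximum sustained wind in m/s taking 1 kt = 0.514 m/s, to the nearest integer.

52 m/s

ΔP = 1008 − 923 = 85 hPa.
V ≈ 6.33 × 85^0.624 = 6.33 × 15.994 ≈ 101.242 kt.
101.242 × 0.514 ≈ 52.04 m/s → 52 m/s.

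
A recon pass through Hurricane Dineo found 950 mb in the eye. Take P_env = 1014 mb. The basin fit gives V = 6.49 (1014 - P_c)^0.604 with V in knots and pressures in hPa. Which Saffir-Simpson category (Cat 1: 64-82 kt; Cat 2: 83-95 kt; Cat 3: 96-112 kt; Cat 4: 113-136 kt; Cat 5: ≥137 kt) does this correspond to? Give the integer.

1

ΔP = 1014 − 950 = 64 mb.
V ≈ 6.49 × 64^0.604 = 6.49 × 12.33 ≈ 80 kt.
80 kt falls in the Category 1 band.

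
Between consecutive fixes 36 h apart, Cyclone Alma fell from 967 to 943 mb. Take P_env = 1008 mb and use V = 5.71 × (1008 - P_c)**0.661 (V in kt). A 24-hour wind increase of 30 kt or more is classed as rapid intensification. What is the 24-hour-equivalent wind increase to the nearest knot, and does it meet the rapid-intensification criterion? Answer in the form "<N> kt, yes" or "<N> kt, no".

16 kt, no

V₁: ΔP = 41, V ≈ 5.71 × 41^0.661 ≈ 66.48 kt.
V₂: ΔP = 65, V ≈ 5.71 × 65^0.661 ≈ 90.15 kt.
ΔV over 36 h = 23.67 kt → 24 h equivalent = 23.67 × 24/36 ≈ 15.78 kt.
16 kt < 30 kt ⇒ not rapid intensification.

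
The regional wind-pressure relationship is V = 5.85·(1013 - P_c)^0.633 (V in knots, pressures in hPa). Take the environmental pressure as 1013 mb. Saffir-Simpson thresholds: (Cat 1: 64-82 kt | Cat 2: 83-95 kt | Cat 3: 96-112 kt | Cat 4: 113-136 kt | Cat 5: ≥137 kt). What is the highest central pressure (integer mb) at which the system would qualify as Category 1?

Category 1 begins at V = 64 kt.
Required ΔP = (64/5.85)^(1/0.633) = 10.940^1.580 ≈ 43.80 mb.
P_c ≤ 1013 − 43.80 = 969.20, so the highest integer P_c is 969 mb.

969 mb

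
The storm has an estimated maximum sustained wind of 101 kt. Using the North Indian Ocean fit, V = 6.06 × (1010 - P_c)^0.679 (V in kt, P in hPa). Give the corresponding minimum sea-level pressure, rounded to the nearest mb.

ΔP = (V / 6.06)^(1/0.679) = (101/6.06)^1.473.
101/6.06 = 16.667; 16.667^1.473 ≈ 63.02 mb.
P_c = 1010 − 63.02 = 946.98 ≈ 947 mb.

947 mb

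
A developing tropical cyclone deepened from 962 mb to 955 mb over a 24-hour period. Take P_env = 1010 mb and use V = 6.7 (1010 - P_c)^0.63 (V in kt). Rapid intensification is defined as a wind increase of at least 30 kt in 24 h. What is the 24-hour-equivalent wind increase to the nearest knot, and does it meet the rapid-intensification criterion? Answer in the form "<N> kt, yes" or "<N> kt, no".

V₁: ΔP = 48, V ≈ 6.7 × 48^0.63 ≈ 76.78 kt.
V₂: ΔP = 55, V ≈ 6.7 × 55^0.63 ≈ 83.66 kt.
ΔV over 24 h = 6.88 kt → 24 h equivalent = 6.88 × 24/24 ≈ 6.88 kt.
7 kt < 30 kt ⇒ not rapid intensification.

7 kt, no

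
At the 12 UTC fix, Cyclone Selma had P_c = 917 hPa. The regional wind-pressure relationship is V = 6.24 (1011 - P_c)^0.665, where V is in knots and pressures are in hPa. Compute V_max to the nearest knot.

128 kt

ΔP = 1011 − 917 = 94 hPa.
94^0.665 ≈ 20.518.
V ≈ 6.24 × 20.518 ≈ 128.0 kt.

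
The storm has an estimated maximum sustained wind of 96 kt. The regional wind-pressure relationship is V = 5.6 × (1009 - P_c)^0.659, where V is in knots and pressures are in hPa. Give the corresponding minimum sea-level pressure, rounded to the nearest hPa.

ΔP = (V / 5.6)^(1/0.659) = (96/5.6)^1.517.
96/5.6 = 17.143; 17.143^1.517 ≈ 74.59 hPa.
P_c = 1009 − 74.59 = 934.41 ≈ 934 hPa.

934 hPa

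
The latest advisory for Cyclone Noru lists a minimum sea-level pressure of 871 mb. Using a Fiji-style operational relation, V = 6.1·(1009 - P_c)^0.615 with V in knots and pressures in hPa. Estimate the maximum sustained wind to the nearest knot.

ΔP = 1009 − 871 = 138 mb.
138^0.615 ≈ 20.703.
V ≈ 6.1 × 20.703 ≈ 126.3 kt.

126 kt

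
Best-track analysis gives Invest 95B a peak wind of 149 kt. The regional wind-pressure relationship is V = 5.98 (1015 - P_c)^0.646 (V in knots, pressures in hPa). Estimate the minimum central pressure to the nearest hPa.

870 hPa

ΔP = (V / 5.98)^(1/0.646) = (149/5.98)^1.548.
149/5.98 = 24.916; 24.916^1.548 ≈ 145.12 hPa.
P_c = 1015 − 145.12 = 869.88 ≈ 870 hPa.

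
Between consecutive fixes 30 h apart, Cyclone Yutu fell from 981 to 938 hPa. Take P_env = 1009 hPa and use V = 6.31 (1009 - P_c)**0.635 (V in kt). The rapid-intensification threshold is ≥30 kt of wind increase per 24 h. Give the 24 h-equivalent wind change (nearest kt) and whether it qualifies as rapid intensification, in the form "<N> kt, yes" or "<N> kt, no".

V₁: ΔP = 28, V ≈ 6.31 × 28^0.635 ≈ 52.36 kt.
V₂: ΔP = 71, V ≈ 6.31 × 71^0.635 ≈ 94.53 kt.
ΔV over 30 h = 42.17 kt → 24 h equivalent = 42.17 × 24/30 ≈ 33.74 kt.
34 kt ≥ 30 kt ⇒ rapid intensification.

34 kt, yes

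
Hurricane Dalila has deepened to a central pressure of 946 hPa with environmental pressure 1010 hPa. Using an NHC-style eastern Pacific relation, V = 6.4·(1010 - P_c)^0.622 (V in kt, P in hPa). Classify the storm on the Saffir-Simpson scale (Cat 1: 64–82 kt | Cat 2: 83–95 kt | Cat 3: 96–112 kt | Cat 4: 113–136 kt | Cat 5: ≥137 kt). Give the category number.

2

ΔP = 1010 − 946 = 64 hPa.
V ≈ 6.4 × 64^0.622 = 6.4 × 13.29 ≈ 85 kt.
85 kt falls in the Category 2 band.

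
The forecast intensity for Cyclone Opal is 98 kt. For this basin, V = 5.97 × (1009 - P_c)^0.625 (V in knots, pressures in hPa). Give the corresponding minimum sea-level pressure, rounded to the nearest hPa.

921 hPa

ΔP = (V / 5.97)^(1/0.625) = (98/5.97)^1.600.
98/5.97 = 16.415; 16.415^1.600 ≈ 87.98 hPa.
P_c = 1009 − 87.98 = 921.02 ≈ 921 hPa.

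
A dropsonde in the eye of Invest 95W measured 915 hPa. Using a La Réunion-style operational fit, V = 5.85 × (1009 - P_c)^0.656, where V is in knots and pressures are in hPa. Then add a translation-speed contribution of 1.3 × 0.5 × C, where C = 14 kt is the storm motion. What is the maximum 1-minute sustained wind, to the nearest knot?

ΔP = 1009 − 915 = 94 hPa.
94^0.656 ≈ 19.696.
V ≈ 5.85 × 19.696 ≈ 115.2 kt.
Translation term: 1.3 × 0.5 × 14 = 9.1 kt.
Corrected V ≈ 124.3 kt → 124 kt.

124 kt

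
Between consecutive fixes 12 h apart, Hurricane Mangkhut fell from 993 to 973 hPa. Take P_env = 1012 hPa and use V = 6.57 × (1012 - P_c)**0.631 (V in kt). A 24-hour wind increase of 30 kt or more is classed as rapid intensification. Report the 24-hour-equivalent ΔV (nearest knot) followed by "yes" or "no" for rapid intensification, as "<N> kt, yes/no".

V₁: ΔP = 19, V ≈ 6.57 × 19^0.631 ≈ 42.12 kt.
V₂: ΔP = 39, V ≈ 6.57 × 39^0.631 ≈ 66.30 kt.
ΔV over 12 h = 24.18 kt → 24 h equivalent = 24.18 × 24/12 ≈ 48.36 kt.
48 kt ≥ 30 kt ⇒ rapid intensification.

48 kt, yes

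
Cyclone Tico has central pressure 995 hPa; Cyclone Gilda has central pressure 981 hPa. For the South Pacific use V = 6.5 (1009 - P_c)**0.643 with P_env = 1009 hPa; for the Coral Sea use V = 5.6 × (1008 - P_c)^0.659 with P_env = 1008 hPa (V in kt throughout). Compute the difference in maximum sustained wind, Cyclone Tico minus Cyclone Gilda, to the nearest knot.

-14 kt

Cyclone Tico: ΔP = 14; V ≈ 6.5 × 14^0.643 ≈ 35.47 kt.
Cyclone Gilda: ΔP = 27; V ≈ 5.6 × 27^0.659 ≈ 49.14 kt.
Difference ≈ 35.47 − 49.14 = -13.67 → -14 kt.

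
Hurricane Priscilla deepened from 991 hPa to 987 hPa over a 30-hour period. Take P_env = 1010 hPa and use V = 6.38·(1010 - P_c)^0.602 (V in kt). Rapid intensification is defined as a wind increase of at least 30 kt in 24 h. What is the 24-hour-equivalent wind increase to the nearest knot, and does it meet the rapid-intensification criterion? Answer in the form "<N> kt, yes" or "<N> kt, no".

V₁: ΔP = 19, V ≈ 6.38 × 19^0.602 ≈ 37.55 kt.
V₂: ΔP = 23, V ≈ 6.38 × 23^0.602 ≈ 42.13 kt.
ΔV over 30 h = 4.58 kt → 24 h equivalent = 4.58 × 24/30 ≈ 3.66 kt.
4 kt < 30 kt ⇒ not rapid intensification.

4 kt, no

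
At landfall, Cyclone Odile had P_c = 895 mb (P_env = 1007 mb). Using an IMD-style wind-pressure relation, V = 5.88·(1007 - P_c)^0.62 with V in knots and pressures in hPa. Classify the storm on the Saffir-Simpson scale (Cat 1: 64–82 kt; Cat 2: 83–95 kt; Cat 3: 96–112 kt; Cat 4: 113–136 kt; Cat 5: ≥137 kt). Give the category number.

3

ΔP = 1007 − 895 = 112 mb.
V ≈ 5.88 × 112^0.62 = 5.88 × 18.64 ≈ 110 kt.
110 kt falls in the Category 3 band.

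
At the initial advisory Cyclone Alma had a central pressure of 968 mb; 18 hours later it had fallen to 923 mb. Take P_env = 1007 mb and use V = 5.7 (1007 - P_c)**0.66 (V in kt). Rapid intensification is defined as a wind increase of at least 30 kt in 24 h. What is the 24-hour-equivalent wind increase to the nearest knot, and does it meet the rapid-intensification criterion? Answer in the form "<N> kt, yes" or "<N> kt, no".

56 kt, yes

V₁: ΔP = 39, V ≈ 5.7 × 39^0.66 ≈ 63.97 kt.
V₂: ΔP = 84, V ≈ 5.7 × 84^0.66 ≈ 106.14 kt.
ΔV over 18 h = 42.17 kt → 24 h equivalent = 42.17 × 24/18 ≈ 56.23 kt.
56 kt ≥ 30 kt ⇒ rapid intensification.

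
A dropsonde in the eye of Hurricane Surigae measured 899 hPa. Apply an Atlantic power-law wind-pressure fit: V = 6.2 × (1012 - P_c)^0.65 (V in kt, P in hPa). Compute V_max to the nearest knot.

ΔP = 1012 − 899 = 113 hPa.
113^0.65 ≈ 21.602.
V ≈ 6.2 × 21.602 ≈ 133.9 kt.

134 kt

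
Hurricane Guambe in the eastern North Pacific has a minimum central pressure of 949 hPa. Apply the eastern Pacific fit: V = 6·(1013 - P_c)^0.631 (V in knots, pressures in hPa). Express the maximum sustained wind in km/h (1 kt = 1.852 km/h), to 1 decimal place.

153.3 km/h

ΔP = 1013 − 949 = 64 hPa.
V ≈ 6 × 64^0.631 = 6 × 13.794 ≈ 82.766 kt.
82.766 × 1.852 ≈ 153.28 km/h → 153.3 km/h.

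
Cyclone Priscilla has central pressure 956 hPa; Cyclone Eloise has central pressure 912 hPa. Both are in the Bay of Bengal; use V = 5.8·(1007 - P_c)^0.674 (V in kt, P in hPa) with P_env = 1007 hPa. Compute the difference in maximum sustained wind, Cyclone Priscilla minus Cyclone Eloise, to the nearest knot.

Cyclone Priscilla: ΔP = 51; V ≈ 5.8 × 51^0.674 ≈ 82.10 kt.
Cyclone Eloise: ΔP = 95; V ≈ 5.8 × 95^0.674 ≈ 124.86 kt.
Difference ≈ 82.10 − 124.86 = -42.76 → -43 kt.

-43 kt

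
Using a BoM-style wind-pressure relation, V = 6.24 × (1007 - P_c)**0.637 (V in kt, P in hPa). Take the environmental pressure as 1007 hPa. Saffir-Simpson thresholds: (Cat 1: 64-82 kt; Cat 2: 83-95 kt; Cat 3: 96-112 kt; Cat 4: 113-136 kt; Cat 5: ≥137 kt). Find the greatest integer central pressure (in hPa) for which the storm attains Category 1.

Category 1 begins at V = 64 kt.
Required ΔP = (64/6.24)^(1/0.637) = 10.256^1.570 ≈ 38.65 hPa.
P_c ≤ 1007 − 38.65 = 968.35, so the highest integer P_c is 968 hPa.

968 hPa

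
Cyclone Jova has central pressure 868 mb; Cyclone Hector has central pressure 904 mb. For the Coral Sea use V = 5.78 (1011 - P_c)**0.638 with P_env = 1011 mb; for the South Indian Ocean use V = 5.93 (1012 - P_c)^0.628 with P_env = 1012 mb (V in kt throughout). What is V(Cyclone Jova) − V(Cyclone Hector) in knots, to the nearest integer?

Cyclone Jova: ΔP = 143; V ≈ 5.78 × 143^0.638 ≈ 137.10 kt.
Cyclone Hector: ΔP = 108; V ≈ 5.93 × 108^0.628 ≈ 112.21 kt.
Difference ≈ 137.10 − 112.21 = 24.89 → 25 kt.

25 kt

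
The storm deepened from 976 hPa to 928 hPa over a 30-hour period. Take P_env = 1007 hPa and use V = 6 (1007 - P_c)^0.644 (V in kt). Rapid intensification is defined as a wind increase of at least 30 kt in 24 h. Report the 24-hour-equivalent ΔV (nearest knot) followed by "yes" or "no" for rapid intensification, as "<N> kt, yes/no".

V₁: ΔP = 31, V ≈ 6 × 31^0.644 ≈ 54.78 kt.
V₂: ΔP = 79, V ≈ 6 × 79^0.644 ≈ 100.05 kt.
ΔV over 30 h = 45.27 kt → 24 h equivalent = 45.27 × 24/30 ≈ 36.22 kt.
36 kt ≥ 30 kt ⇒ rapid intensification.

36 kt, yes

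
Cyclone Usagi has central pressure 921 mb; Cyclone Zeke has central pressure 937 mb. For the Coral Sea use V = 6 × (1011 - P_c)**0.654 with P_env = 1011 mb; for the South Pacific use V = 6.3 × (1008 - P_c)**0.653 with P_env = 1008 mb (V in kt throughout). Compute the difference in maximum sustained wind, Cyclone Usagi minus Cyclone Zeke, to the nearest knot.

12 kt

Cyclone Usagi: ΔP = 90; V ≈ 6 × 90^0.654 ≈ 113.82 kt.
Cyclone Zeke: ΔP = 71; V ≈ 6.3 × 71^0.653 ≈ 101.91 kt.
Difference ≈ 113.82 − 101.91 = 11.91 → 12 kt.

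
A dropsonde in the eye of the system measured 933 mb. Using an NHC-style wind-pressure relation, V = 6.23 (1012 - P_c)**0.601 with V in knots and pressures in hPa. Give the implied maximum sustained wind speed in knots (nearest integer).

ΔP = 1012 − 933 = 79 mb.
79^0.601 ≈ 13.819.
V ≈ 6.23 × 13.819 ≈ 86.1 kt.

86 kt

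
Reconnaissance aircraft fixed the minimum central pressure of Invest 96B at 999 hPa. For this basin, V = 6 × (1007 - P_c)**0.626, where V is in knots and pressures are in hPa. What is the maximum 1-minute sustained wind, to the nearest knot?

ΔP = 1007 − 999 = 8 hPa.
8^0.626 ≈ 3.676.
V ≈ 6 × 3.676 ≈ 22.1 kt.

22 kt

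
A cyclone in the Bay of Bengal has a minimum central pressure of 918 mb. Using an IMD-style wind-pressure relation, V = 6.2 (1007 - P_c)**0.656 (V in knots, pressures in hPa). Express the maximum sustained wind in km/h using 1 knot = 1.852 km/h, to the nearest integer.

218 km/h

ΔP = 1007 − 918 = 89 mb.
V ≈ 6.2 × 89^0.656 = 6.2 × 19.002 ≈ 117.813 kt.
117.813 × 1.852 ≈ 218.19 km/h → 218 km/h.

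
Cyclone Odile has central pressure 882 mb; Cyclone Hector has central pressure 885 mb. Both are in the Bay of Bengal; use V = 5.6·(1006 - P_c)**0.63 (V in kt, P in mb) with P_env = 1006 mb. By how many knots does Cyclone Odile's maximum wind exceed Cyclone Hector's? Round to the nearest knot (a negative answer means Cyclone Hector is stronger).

2 kt

Cyclone Odile: ΔP = 124; V ≈ 5.6 × 124^0.63 ≈ 116.69 kt.
Cyclone Hector: ΔP = 121; V ≈ 5.6 × 121^0.63 ≈ 114.91 kt.
Difference ≈ 116.69 − 114.91 = 1.78 → 2 kt.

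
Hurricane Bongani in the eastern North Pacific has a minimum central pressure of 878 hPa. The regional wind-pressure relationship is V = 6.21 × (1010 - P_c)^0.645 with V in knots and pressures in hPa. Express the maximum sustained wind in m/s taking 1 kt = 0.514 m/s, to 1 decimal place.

ΔP = 1010 − 878 = 132 hPa.
V ≈ 6.21 × 132^0.645 = 6.21 × 23.322 ≈ 144.831 kt.
144.831 × 0.514 ≈ 74.44 m/s → 74.4 m/s.

74.4 m/s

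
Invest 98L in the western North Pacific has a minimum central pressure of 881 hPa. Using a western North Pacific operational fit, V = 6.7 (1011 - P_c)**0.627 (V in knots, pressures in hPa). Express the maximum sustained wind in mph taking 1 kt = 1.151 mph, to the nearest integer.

163 mph

ΔP = 1011 − 881 = 130 hPa.
V ≈ 6.7 × 130^0.627 = 6.7 × 21.156 ≈ 141.748 kt.
141.748 × 1.151 ≈ 163.15 mph → 163 mph.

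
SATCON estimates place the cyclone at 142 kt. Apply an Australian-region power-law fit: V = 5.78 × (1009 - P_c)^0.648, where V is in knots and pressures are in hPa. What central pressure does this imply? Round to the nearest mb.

869 mb

ΔP = (V / 5.78)^(1/0.648) = (142/5.78)^1.543.
142/5.78 = 24.567; 24.567^1.543 ≈ 139.84 mb.
P_c = 1009 − 139.84 = 869.16 ≈ 869 mb.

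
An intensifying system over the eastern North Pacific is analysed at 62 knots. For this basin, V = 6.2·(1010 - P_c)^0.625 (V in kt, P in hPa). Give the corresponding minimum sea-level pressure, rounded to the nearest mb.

970 mb

ΔP = (V / 6.2)^(1/0.625) = (62/6.2)^1.600.
62/6.2 = 10.000; 10.000^1.600 ≈ 39.81 mb.
P_c = 1010 − 39.81 = 970.19 ≈ 970 mb.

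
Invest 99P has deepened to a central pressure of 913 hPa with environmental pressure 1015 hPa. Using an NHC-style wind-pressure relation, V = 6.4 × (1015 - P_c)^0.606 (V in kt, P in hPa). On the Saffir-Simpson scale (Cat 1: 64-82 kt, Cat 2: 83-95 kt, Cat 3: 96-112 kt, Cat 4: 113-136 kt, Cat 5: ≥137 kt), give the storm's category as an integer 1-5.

ΔP = 1015 − 913 = 102 hPa.
V ≈ 6.4 × 102^0.606 = 6.4 × 16.49 ≈ 106 kt.
106 kt falls in the Category 3 band.

3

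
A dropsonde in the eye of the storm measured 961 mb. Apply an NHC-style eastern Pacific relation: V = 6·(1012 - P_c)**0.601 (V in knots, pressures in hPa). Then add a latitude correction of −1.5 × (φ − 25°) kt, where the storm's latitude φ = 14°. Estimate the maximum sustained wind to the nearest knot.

80 kt

ΔP = 1012 − 961 = 51 mb.
51^0.601 ≈ 10.623.
V ≈ 6 × 10.623 ≈ 63.7 kt.
Latitude correction: −1.5 × (14 − 25) = 16.5 kt.
Corrected V ≈ 80.2 kt → 80 kt.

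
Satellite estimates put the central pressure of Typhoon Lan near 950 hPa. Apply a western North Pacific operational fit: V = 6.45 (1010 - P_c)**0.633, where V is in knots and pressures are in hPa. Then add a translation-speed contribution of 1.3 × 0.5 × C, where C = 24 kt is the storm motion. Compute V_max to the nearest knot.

ΔP = 1010 − 950 = 60 hPa.
60^0.633 ≈ 13.353.
V ≈ 6.45 × 13.353 ≈ 86.1 kt.
Translation term: 1.3 × 0.5 × 24 = 15.6 kt.
Corrected V ≈ 101.7 kt → 102 kt.

102 kt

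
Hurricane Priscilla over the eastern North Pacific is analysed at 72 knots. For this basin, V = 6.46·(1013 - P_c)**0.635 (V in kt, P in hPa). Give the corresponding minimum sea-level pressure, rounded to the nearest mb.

968 mb

ΔP = (V / 6.46)^(1/0.635) = (72/6.46)^1.575.
72/6.46 = 11.146; 11.146^1.575 ≈ 44.56 mb.
P_c = 1013 − 44.56 = 968.44 ≈ 968 mb.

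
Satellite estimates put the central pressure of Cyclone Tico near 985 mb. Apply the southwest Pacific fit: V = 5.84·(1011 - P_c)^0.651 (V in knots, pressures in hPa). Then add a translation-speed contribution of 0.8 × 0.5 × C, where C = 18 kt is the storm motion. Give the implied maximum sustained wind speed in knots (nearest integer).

56 kt

ΔP = 1011 − 985 = 26 mb.
26^0.651 ≈ 8.340.
V ≈ 5.84 × 8.340 ≈ 48.7 kt.
Translation term: 0.8 × 0.5 × 18 = 7.2 kt.
Corrected V ≈ 55.9 kt → 56 kt.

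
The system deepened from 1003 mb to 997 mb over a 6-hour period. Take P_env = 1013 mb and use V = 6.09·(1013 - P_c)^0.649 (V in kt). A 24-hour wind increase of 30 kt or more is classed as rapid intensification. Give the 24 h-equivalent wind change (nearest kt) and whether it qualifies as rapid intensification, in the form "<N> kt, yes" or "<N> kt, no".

39 kt, yes

V₁: ΔP = 10, V ≈ 6.09 × 10^0.649 ≈ 27.14 kt.
V₂: ΔP = 16, V ≈ 6.09 × 16^0.649 ≈ 36.82 kt.
ΔV over 6 h = 9.68 kt → 24 h equivalent = 9.68 × 24/6 ≈ 38.72 kt.
39 kt ≥ 30 kt ⇒ rapid intensification.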